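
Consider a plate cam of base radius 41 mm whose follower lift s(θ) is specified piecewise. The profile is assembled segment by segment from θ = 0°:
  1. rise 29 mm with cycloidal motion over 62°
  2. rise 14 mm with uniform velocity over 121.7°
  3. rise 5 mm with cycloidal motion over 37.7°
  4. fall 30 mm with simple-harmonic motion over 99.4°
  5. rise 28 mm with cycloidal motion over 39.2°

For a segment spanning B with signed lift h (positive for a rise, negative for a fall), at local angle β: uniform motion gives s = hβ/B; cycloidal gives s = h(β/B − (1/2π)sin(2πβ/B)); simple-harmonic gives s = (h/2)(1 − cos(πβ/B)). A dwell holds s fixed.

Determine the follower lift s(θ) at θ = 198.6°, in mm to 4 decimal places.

seg 1 [0°–62°] cycloidal, h=29: full span → s += 29 → s = 29.0000
seg 2 [62°–183.7°] uniform, h=14: full span → s += 14 → s = 43.0000
seg 3 [183.7°–221.4°] cycloidal, h=5: θ=198.6° here. β=14.9, B=37.7. 5·(0.3952 − sin(2π·0.3952)/(2π)) = 1.4893 → s = 44.4893

44.4893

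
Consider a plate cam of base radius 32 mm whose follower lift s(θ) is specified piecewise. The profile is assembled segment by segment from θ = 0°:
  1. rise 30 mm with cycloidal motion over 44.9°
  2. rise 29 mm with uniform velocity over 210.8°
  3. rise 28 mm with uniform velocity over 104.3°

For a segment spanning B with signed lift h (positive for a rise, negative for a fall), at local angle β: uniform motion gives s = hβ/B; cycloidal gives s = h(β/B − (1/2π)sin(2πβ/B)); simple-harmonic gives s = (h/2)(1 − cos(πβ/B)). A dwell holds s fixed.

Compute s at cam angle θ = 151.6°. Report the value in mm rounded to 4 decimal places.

seg 1 [0°–44.9°] cycloidal, h=30: full span → s += 30 → s = 30.0000
seg 2 [44.9°–255.7°] uniform, h=29: θ=151.6° here. β=106.7, B=210.8. 29·106.7/210.8 = 14.6788 → s = 44.6788

44.6788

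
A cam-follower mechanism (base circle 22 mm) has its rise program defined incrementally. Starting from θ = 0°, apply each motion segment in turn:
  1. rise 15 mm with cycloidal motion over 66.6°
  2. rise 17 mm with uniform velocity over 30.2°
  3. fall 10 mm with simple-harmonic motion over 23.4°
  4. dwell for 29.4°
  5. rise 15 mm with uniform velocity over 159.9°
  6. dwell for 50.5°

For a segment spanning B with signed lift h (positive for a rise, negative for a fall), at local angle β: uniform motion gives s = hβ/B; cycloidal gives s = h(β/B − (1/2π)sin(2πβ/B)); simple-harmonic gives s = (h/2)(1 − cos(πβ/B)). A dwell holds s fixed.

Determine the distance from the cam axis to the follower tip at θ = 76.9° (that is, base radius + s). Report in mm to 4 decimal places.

seg 1 [0°–66.6°] cycloidal, h=15: full span → s += 15 → s = 15.0000
seg 2 [66.6°–96.8°] uniform, h=17: θ=76.9° here. β=10.3, B=30.2. 17·10.3/30.2 = 5.7980 → s = 20.7980
radial distance = base radius + s = 22 + 20.7980 = 42.7980

42.7980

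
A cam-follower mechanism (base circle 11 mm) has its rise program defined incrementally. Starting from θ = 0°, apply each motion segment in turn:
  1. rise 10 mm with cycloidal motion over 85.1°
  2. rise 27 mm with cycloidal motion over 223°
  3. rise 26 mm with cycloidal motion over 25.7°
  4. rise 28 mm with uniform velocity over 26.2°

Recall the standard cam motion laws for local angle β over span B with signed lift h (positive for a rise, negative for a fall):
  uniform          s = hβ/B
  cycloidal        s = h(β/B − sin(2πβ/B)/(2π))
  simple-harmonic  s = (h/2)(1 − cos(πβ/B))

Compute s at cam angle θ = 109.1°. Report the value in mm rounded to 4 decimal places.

seg 1 [0°–85.1°] cycloidal, h=10: full span → s += 10 → s = 10.0000
seg 2 [85.1°–308.1°] cycloidal, h=27: θ=109.1° here. β=24, B=223. 27·(0.1076 − sin(2π·0.1076)/(2π)) = 0.2164 → s = 10.2164

10.2164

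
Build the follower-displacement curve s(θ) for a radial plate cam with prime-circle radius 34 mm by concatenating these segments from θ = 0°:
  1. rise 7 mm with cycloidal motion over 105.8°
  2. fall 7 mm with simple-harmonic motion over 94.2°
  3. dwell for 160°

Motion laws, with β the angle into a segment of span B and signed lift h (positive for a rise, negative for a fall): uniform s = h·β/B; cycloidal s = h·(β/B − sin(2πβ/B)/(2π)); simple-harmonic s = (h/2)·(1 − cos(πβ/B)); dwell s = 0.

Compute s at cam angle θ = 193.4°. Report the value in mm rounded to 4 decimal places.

seg 1 [0°–105.8°] cycloidal, h=7: full span → s += 7 → s = 7.0000
seg 2 [105.8°–200°] simple-harmonic, h=-7: θ=193.4° here. β=87.6, B=94.2. -7/2·(1 − cos(π·0.9299)) = -6.9156 → s = 0.0844

0.0844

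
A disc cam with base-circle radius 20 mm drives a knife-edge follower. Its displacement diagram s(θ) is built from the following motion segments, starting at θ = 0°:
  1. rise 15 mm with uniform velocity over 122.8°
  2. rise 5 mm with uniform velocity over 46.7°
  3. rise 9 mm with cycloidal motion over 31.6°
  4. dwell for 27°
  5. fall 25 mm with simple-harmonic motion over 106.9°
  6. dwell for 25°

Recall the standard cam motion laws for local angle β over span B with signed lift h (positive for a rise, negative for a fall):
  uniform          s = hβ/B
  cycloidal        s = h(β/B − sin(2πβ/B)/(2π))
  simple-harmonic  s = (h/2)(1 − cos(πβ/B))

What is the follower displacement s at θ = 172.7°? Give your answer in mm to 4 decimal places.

seg 1 [0°–122.8°] uniform, h=15: full span → s += 15 → s = 15.0000
seg 2 [122.8°–169.5°] uniform, h=5: full span → s += 5 → s = 20.0000
seg 3 [169.5°–201.1°] cycloidal, h=9: θ=172.7° here. β=3.2, B=31.6. 9·(0.1013 − sin(2π·0.1013)/(2π)) = 0.0603 → s = 20.0603

20.0603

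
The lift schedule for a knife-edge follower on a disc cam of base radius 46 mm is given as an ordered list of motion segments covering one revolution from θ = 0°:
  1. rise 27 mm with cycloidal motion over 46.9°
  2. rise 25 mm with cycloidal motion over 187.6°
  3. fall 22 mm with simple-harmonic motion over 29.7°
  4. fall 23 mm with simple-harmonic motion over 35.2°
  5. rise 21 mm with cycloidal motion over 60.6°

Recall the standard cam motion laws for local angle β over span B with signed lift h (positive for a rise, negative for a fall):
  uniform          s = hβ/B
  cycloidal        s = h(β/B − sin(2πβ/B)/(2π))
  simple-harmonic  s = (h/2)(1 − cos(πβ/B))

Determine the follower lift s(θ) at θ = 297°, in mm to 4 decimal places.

seg 1 [0°–46.9°] cycloidal, h=27: full span → s += 27 → s = 27.0000
seg 2 [46.9°–234.5°] cycloidal, h=25: full span → s += 25 → s = 52.0000
seg 3 [234.5°–264.2°] simple-harmonic, h=-22: full span → s += -22 → s = 30.0000
seg 4 [264.2°–299.4°] simple-harmonic, h=-23: θ=297° here. β=32.8, B=35.2. -23/2·(1 − cos(π·0.9318)) = -22.7372 → s = 7.2628

7.2628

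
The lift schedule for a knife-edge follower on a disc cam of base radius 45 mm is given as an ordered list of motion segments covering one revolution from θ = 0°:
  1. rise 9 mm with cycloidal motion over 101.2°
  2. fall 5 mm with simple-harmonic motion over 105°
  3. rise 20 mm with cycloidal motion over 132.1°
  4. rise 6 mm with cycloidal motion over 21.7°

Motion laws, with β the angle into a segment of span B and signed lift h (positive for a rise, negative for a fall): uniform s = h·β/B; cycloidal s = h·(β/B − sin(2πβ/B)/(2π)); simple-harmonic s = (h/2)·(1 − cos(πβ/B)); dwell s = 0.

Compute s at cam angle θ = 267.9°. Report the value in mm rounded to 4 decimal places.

seg 1 [0°–101.2°] cycloidal, h=9: full span → s += 9 → s = 9.0000
seg 2 [101.2°–206.2°] simple-harmonic, h=-5: full span → s += -5 → s = 4.0000
seg 3 [206.2°–338.3°] cycloidal, h=20: θ=267.9° here. β=61.7, B=132.1. 20·(0.4671 − sin(2π·0.4671)/(2π)) = 8.6875 → s = 12.6875

12.6875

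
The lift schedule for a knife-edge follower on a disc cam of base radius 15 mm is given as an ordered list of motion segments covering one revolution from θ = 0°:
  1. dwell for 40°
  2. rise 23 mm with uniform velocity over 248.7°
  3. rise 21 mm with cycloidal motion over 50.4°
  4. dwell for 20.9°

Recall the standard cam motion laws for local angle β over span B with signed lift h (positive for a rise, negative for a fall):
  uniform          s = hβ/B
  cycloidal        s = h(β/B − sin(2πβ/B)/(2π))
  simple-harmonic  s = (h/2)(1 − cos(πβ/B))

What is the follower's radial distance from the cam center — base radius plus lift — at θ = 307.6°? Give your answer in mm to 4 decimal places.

seg 1 [0°–40°] dwell: s stays 0.0000
seg 2 [40°–288.7°] uniform, h=23: full span → s += 23 → s = 23.0000
seg 3 [288.7°–339.1°] cycloidal, h=21: θ=307.6° here. β=18.9, B=50.4. 21·(0.3750 − sin(2π·0.3750)/(2π)) = 5.5117 → s = 28.5117
radial distance = base radius + s = 15 + 28.5117 = 43.5117

43.5117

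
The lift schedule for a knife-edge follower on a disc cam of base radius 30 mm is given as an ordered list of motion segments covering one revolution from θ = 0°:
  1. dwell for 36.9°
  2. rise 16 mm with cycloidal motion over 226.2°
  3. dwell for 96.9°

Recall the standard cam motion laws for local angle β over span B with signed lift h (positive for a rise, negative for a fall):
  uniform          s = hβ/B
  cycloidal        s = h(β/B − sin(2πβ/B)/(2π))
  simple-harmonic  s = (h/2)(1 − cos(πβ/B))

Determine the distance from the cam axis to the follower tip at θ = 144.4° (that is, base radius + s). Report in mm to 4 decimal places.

seg 1 [0°–36.9°] dwell: s stays 0.0000
seg 2 [36.9°–263.1°] cycloidal, h=16: θ=144.4° here. β=107.5, B=226.2. 16·(0.4752 − sin(2π·0.4752)/(2π)) = 7.2094 → s = 7.2094
radial distance = base radius + s = 30 + 7.2094 = 37.2094

37.2094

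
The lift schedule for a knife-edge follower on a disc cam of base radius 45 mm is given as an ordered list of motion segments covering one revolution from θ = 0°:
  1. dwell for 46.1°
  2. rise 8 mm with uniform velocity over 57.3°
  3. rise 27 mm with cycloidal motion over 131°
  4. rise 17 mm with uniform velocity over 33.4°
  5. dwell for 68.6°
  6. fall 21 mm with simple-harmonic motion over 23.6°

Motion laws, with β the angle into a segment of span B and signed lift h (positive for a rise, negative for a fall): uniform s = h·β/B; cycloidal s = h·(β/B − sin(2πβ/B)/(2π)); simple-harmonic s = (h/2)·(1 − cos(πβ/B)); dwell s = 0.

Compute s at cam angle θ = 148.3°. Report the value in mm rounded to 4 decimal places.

seg 1 [0°–46.1°] dwell: s stays 0.0000
seg 2 [46.1°–103.4°] uniform, h=8: full span → s += 8 → s = 8.0000
seg 3 [103.4°–234.4°] cycloidal, h=27: θ=148.3° here. β=44.9, B=131. 27·(0.3427 − sin(2π·0.3427)/(2π)) = 5.6663 → s = 13.6663

13.6663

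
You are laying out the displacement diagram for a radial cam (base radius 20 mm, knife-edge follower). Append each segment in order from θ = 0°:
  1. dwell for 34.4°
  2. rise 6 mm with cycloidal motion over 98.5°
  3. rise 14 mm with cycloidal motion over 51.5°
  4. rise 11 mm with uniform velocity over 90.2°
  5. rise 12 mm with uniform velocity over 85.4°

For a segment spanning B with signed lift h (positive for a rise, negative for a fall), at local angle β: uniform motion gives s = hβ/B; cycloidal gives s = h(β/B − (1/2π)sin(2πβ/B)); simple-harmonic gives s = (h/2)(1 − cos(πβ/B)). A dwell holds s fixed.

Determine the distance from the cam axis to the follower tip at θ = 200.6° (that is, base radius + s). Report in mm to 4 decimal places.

seg 1 [0°–34.4°] dwell: s stays 0.0000
seg 2 [34.4°–132.9°] cycloidal, h=6: full span → s += 6 → s = 6.0000
seg 3 [132.9°–184.4°] cycloidal, h=14: full span → s += 14 → s = 20.0000
seg 4 [184.4°–274.6°] uniform, h=11: θ=200.6° here. β=16.2, B=90.2. 11·16.2/90.2 = 1.9756 → s = 21.9756
radial distance = base radius + s = 20 + 21.9756 = 41.9756

41.9756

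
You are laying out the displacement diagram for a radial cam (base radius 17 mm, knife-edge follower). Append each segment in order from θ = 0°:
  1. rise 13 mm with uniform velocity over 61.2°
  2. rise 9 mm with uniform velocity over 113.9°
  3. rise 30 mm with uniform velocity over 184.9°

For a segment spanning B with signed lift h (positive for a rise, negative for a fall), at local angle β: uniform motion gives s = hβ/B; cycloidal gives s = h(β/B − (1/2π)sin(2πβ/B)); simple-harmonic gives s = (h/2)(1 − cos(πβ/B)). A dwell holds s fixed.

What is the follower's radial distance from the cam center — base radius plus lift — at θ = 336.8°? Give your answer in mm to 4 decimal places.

seg 1 [0°–61.2°] uniform, h=13: full span → s += 13 → s = 13.0000
seg 2 [61.2°–175.1°] uniform, h=9: full span → s += 9 → s = 22.0000
seg 3 [175.1°–360°] uniform, h=30: θ=336.8° here. β=161.7, B=184.9. 30·161.7/184.9 = 26.2358 → s = 48.2358
radial distance = base radius + s = 17 + 48.2358 = 65.2358

65.2358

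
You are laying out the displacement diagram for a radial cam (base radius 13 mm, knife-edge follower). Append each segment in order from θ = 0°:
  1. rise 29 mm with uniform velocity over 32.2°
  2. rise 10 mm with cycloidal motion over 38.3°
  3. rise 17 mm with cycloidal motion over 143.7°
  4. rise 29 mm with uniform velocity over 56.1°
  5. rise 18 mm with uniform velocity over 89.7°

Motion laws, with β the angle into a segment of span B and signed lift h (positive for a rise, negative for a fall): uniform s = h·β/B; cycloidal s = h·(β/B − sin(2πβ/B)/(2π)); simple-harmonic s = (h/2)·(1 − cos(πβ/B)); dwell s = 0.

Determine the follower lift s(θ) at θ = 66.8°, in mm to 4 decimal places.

seg 1 [0°–32.2°] uniform, h=29: full span → s += 29 → s = 29.0000
seg 2 [32.2°–70.5°] cycloidal, h=10: θ=66.8° here. β=34.6, B=38.3. 10·(0.9034 − sin(2π·0.9034)/(2π)) = 9.9418 → s = 38.9418

38.9418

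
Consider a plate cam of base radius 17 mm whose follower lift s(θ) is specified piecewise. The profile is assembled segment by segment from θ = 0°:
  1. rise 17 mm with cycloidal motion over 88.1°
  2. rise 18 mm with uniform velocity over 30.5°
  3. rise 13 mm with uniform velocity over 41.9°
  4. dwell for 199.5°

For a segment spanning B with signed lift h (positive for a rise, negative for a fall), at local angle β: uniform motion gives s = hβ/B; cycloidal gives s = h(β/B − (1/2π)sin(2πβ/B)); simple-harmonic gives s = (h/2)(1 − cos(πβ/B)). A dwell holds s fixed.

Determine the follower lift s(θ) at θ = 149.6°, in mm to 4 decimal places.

seg 1 [0°–88.1°] cycloidal, h=17: full span → s += 17 → s = 17.0000
seg 2 [88.1°–118.6°] uniform, h=18: full span → s += 18 → s = 35.0000
seg 3 [118.6°–160.5°] uniform, h=13: θ=149.6° here. β=31, B=41.9. 13·31/41.9 = 9.6181 → s = 44.6181

44.6181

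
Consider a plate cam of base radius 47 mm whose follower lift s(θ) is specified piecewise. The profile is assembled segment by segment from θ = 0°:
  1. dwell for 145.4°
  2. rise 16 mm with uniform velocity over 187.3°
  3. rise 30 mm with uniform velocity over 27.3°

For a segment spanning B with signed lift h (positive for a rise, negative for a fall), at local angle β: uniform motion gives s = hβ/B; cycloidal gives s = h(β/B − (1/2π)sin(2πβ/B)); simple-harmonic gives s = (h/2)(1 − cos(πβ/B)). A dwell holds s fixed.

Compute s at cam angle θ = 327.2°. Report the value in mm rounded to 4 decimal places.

seg 1 [0°–145.4°] dwell: s stays 0.0000
seg 2 [145.4°–332.7°] uniform, h=16: θ=327.2° here. β=181.8, B=187.3. 16·181.8/187.3 = 15.5302 → s = 15.5302

15.5302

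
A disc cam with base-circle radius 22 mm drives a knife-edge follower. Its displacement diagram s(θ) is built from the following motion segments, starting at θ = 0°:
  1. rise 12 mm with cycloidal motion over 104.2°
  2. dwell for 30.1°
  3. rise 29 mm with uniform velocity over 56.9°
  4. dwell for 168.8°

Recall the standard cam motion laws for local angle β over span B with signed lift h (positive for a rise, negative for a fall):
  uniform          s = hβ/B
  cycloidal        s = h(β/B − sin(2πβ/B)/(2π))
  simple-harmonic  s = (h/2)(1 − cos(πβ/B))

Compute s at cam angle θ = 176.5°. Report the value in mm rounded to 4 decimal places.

seg 1 [0°–104.2°] cycloidal, h=12: full span → s += 12 → s = 12.0000
seg 2 [104.2°–134.3°] dwell: s stays 12.0000
seg 3 [134.3°–191.2°] uniform, h=29: θ=176.5° here. β=42.2, B=56.9. 29·42.2/56.9 = 21.5079 → s = 33.5079

33.5079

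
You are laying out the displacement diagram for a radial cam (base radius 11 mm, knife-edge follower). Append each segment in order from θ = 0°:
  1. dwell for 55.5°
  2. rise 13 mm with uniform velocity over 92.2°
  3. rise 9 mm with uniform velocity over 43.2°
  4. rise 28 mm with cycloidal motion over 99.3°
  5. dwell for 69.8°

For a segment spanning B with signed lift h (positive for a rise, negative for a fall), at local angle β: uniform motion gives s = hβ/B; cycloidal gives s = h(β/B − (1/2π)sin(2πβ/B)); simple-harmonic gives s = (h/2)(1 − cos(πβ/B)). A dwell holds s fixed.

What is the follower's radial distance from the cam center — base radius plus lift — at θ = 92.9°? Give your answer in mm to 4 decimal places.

seg 1 [0°–55.5°] dwell: s stays 0.0000
seg 2 [55.5°–147.7°] uniform, h=13: θ=92.9° here. β=37.4, B=92.2. 13·37.4/92.2 = 5.2733 → s = 5.2733
radial distance = base radius + s = 11 + 5.2733 = 16.2733

16.2733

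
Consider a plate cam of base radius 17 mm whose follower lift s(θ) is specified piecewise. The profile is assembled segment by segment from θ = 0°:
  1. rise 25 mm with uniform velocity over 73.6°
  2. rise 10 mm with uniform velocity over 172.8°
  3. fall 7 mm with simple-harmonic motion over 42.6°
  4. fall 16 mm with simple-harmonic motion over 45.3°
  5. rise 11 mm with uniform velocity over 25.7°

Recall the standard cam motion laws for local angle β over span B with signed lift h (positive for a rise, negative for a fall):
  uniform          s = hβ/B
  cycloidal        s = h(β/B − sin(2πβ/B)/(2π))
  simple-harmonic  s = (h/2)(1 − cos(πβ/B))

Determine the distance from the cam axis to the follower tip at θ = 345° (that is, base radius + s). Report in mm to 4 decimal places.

seg 1 [0°–73.6°] uniform, h=25: full span → s += 25 → s = 25.0000
seg 2 [73.6°–246.4°] uniform, h=10: full span → s += 10 → s = 35.0000
seg 3 [246.4°–289°] simple-harmonic, h=-7: full span → s += -7 → s = 28.0000
seg 4 [289°–334.3°] simple-harmonic, h=-16: full span → s += -16 → s = 12.0000
seg 5 [334.3°–360°] uniform, h=11: θ=345° here. β=10.7, B=25.7. 11·10.7/25.7 = 4.5798 → s = 16.5798
radial distance = base radius + s = 17 + 16.5798 = 33.5798

33.5798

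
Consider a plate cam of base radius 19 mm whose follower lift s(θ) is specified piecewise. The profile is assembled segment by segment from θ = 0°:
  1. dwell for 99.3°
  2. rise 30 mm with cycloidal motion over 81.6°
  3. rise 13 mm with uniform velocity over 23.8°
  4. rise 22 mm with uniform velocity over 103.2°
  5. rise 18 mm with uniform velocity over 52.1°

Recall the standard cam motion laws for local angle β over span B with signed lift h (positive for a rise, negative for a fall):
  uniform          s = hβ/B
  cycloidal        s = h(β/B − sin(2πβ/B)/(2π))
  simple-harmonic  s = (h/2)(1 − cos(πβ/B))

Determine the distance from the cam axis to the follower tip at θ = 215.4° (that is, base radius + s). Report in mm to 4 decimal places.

seg 1 [0°–99.3°] dwell: s stays 0.0000
seg 2 [99.3°–180.9°] cycloidal, h=30: full span → s += 30 → s = 30.0000
seg 3 [180.9°–204.7°] uniform, h=13: full span → s += 13 → s = 43.0000
seg 4 [204.7°–307.9°] uniform, h=22: θ=215.4° here. β=10.7, B=103.2. 22·10.7/103.2 = 2.2810 → s = 45.2810
radial distance = base radius + s = 19 + 45.2810 = 64.2810

64.2810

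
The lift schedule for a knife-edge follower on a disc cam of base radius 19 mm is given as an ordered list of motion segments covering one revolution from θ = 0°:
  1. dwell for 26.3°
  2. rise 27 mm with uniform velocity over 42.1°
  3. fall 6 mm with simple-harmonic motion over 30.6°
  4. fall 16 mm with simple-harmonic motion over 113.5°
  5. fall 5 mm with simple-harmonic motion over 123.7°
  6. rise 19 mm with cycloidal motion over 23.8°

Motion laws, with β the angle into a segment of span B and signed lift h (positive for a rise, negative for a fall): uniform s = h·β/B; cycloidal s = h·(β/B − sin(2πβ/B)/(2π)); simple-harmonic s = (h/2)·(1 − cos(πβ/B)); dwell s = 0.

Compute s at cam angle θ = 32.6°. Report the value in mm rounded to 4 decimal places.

seg 1 [0°–26.3°] dwell: s stays 0.0000
seg 2 [26.3°–68.4°] uniform, h=27: θ=32.6° here. β=6.3, B=42.1. 27·6.3/42.1 = 4.0404 → s = 4.0404

4.0404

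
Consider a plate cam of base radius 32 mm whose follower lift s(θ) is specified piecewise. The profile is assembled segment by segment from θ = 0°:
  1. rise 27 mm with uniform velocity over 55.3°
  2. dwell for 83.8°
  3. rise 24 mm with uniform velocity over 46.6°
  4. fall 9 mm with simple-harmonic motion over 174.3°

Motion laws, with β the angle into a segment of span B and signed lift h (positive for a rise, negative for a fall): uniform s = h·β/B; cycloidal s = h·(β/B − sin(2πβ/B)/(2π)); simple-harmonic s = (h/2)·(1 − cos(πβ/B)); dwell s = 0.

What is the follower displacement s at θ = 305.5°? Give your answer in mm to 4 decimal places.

seg 1 [0°–55.3°] uniform, h=27: full span → s += 27 → s = 27.0000
seg 2 [55.3°–139.1°] dwell: s stays 27.0000
seg 3 [139.1°–185.7°] uniform, h=24: full span → s += 24 → s = 51.0000
seg 4 [185.7°–360°] simple-harmonic, h=-9: θ=305.5° here. β=119.8, B=174.3. -9/2·(1 − cos(π·0.6873)) = -6.9980 → s = 44.0020

44.0020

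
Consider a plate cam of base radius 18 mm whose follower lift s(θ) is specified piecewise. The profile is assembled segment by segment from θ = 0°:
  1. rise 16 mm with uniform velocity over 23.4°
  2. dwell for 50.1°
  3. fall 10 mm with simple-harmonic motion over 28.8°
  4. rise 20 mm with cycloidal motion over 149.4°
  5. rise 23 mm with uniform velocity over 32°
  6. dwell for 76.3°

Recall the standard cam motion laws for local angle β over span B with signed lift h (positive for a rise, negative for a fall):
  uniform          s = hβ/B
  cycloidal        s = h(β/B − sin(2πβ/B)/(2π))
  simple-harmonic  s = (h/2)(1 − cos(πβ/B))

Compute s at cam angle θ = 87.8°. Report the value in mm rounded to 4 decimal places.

seg 1 [0°–23.4°] uniform, h=16: full span → s += 16 → s = 16.0000
seg 2 [23.4°–73.5°] dwell: s stays 16.0000
seg 3 [73.5°–102.3°] simple-harmonic, h=-10: θ=87.8° here. β=14.3, B=28.8. -10/2·(1 − cos(π·0.4965)) = -4.9455 → s = 11.0545

11.0545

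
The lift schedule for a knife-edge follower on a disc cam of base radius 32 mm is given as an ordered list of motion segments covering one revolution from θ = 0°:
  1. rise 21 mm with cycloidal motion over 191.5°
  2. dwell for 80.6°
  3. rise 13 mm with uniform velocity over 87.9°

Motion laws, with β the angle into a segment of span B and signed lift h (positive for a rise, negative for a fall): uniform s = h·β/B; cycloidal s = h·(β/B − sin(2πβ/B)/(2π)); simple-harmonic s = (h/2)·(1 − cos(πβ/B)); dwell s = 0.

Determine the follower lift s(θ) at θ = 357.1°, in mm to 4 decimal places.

seg 1 [0°–191.5°] cycloidal, h=21: full span → s += 21 → s = 21.0000
seg 2 [191.5°–272.1°] dwell: s stays 21.0000
seg 3 [272.1°–360°] uniform, h=13: θ=357.1° here. β=85, B=87.9. 13·85/87.9 = 12.5711 → s = 33.5711

33.5711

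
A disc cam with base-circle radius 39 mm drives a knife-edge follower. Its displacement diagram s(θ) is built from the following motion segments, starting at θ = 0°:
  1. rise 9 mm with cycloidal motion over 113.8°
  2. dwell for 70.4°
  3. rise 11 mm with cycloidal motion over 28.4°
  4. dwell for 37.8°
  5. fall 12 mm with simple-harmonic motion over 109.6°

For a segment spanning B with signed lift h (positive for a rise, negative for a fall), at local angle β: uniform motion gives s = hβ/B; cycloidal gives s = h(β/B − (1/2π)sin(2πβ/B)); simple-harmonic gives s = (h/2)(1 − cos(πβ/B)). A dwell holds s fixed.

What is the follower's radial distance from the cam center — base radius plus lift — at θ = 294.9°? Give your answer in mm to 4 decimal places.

seg 1 [0°–113.8°] cycloidal, h=9: full span → s += 9 → s = 9.0000
seg 2 [113.8°–184.2°] dwell: s stays 9.0000
seg 3 [184.2°–212.6°] cycloidal, h=11: full span → s += 11 → s = 20.0000
seg 4 [212.6°–250.4°] dwell: s stays 20.0000
seg 5 [250.4°–360°] simple-harmonic, h=-12: θ=294.9° here. β=44.5, B=109.6. -12/2·(1 − cos(π·0.4060)) = -4.2542 → s = 15.7458
radial distance = base radius + s = 39 + 15.7458 = 54.7458

54.7458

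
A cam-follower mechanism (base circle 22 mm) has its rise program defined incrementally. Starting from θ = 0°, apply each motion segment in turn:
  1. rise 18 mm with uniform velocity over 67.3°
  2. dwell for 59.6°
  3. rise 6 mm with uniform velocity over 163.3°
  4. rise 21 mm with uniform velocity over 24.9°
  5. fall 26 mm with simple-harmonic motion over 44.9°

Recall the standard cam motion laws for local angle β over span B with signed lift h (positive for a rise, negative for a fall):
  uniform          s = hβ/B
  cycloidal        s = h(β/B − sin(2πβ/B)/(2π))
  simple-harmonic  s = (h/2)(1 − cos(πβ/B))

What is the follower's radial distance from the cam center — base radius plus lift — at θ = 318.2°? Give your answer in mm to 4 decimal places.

seg 1 [0°–67.3°] uniform, h=18: full span → s += 18 → s = 18.0000
seg 2 [67.3°–126.9°] dwell: s stays 18.0000
seg 3 [126.9°–290.2°] uniform, h=6: full span → s += 6 → s = 24.0000
seg 4 [290.2°–315.1°] uniform, h=21: full span → s += 21 → s = 45.0000
seg 5 [315.1°–360°] simple-harmonic, h=-26: θ=318.2° here. β=3.1, B=44.9. -26/2·(1 − cos(π·0.0690)) = -0.3046 → s = 44.6954
radial distance = base radius + s = 22 + 44.6954 = 66.6954

66.6954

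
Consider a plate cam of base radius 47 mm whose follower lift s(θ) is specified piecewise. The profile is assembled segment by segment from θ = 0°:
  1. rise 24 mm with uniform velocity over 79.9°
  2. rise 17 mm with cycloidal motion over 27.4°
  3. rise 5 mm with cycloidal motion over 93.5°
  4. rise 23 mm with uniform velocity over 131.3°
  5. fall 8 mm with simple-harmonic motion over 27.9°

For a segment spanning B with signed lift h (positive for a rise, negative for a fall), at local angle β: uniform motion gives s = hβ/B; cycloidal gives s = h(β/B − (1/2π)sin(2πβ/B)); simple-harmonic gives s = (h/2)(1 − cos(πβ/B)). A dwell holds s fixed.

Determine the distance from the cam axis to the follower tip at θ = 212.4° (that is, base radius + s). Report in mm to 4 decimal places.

seg 1 [0°–79.9°] uniform, h=24: full span → s += 24 → s = 24.0000
seg 2 [79.9°–107.3°] cycloidal, h=17: full span → s += 17 → s = 41.0000
seg 3 [107.3°–200.8°] cycloidal, h=5: full span → s += 5 → s = 46.0000
seg 4 [200.8°–332.1°] uniform, h=23: θ=212.4° here. β=11.6, B=131.3. 23·11.6/131.3 = 2.0320 → s = 48.0320
radial distance = base radius + s = 47 + 48.0320 = 95.0320

95.0320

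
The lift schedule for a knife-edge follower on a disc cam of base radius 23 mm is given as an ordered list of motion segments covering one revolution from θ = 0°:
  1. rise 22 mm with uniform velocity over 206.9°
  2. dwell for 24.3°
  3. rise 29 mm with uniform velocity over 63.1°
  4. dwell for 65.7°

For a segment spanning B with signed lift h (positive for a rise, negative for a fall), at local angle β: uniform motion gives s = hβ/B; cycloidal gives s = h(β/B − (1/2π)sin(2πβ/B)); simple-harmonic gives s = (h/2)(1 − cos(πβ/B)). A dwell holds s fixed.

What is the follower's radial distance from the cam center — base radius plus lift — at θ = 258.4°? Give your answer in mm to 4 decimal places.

seg 1 [0°–206.9°] uniform, h=22: full span → s += 22 → s = 22.0000
seg 2 [206.9°–231.2°] dwell: s stays 22.0000
seg 3 [231.2°–294.3°] uniform, h=29: θ=258.4° here. β=27.2, B=63.1. 29·27.2/63.1 = 12.5008 → s = 34.5008
radial distance = base radius + s = 23 + 34.5008 = 57.5008

57.5008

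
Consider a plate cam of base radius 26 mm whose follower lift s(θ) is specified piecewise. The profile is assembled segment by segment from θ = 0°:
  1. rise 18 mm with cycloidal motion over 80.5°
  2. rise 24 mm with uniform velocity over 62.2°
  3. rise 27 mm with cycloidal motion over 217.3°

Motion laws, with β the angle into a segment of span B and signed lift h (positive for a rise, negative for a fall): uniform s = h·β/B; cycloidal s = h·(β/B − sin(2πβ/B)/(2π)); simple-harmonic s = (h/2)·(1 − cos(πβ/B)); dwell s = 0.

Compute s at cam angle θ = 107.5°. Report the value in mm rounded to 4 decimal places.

seg 1 [0°–80.5°] cycloidal, h=18: full span → s += 18 → s = 18.0000
seg 2 [80.5°–142.7°] uniform, h=24: θ=107.5° here. β=27, B=62.2. 24·27/62.2 = 10.4180 → s = 28.4180

28.4180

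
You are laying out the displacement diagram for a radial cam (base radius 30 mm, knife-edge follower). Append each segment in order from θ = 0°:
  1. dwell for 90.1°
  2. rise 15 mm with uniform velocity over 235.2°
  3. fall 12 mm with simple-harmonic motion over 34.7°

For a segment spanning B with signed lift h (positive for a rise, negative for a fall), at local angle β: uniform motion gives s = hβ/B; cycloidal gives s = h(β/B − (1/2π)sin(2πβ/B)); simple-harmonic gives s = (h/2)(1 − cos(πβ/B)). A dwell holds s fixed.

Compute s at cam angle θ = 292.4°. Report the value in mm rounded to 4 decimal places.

seg 1 [0°–90.1°] dwell: s stays 0.0000
seg 2 [90.1°–325.3°] uniform, h=15: θ=292.4° here. β=202.3, B=235.2. 15·202.3/235.2 = 12.9018 → s = 12.9018

12.9018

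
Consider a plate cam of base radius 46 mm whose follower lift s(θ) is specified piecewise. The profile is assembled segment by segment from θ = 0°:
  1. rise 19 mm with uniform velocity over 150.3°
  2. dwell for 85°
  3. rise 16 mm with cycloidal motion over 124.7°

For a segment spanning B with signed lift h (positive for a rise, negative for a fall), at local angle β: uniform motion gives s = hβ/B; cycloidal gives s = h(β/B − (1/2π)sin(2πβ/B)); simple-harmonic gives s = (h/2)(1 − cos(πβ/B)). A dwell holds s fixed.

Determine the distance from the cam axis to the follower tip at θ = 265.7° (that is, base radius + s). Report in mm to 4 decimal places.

seg 1 [0°–150.3°] uniform, h=19: full span → s += 19 → s = 19.0000
seg 2 [150.3°–235.3°] dwell: s stays 19.0000
seg 3 [235.3°–360°] cycloidal, h=16: θ=265.7° here. β=30.4, B=124.7. 16·(0.2438 − sin(2π·0.2438)/(2π)) = 1.3560 → s = 20.3560
radial distance = base radius + s = 46 + 20.3560 = 66.3560

66.3560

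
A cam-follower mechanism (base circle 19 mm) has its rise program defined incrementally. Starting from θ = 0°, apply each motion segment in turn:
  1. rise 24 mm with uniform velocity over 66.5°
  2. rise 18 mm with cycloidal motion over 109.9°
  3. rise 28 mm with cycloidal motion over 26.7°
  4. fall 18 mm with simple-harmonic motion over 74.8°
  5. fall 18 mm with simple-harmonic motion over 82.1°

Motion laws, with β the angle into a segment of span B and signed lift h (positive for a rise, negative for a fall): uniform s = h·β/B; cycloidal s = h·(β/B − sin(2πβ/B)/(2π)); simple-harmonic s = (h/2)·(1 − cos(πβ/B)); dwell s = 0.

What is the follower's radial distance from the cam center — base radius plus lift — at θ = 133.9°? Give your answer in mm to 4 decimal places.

seg 1 [0°–66.5°] uniform, h=24: full span → s += 24 → s = 24.0000
seg 2 [66.5°–176.4°] cycloidal, h=18: θ=133.9° here. β=67.4, B=109.9. 18·(0.6133 − sin(2π·0.6133)/(2π)) = 12.9104 → s = 36.9104
radial distance = base radius + s = 19 + 36.9104 = 55.9104

55.9104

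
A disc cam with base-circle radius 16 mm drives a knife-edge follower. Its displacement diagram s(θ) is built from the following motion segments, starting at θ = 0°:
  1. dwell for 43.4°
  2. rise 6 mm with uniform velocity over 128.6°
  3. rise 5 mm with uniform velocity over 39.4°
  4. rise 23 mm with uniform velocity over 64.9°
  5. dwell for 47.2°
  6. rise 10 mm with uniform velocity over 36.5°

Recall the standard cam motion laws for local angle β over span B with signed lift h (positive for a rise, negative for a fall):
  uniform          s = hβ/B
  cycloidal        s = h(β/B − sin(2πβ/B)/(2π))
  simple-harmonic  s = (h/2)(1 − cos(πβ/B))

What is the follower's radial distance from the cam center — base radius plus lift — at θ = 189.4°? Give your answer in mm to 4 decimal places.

seg 1 [0°–43.4°] dwell: s stays 0.0000
seg 2 [43.4°–172°] uniform, h=6: full span → s += 6 → s = 6.0000
seg 3 [172°–211.4°] uniform, h=5: θ=189.4° here. β=17.4, B=39.4. 5·17.4/39.4 = 2.2081 → s = 8.2081
radial distance = base radius + s = 16 + 8.2081 = 24.2081

24.2081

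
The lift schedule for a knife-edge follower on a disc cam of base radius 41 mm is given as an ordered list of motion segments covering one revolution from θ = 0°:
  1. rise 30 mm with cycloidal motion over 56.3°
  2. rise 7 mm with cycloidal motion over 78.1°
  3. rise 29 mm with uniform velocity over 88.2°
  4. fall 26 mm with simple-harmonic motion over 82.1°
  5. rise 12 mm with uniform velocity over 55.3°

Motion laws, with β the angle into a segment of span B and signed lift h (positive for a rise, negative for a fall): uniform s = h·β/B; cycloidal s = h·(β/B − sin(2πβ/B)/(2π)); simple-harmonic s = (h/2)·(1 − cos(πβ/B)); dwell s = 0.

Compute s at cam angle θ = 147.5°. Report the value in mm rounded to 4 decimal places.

seg 1 [0°–56.3°] cycloidal, h=30: full span → s += 30 → s = 30.0000
seg 2 [56.3°–134.4°] cycloidal, h=7: full span → s += 7 → s = 37.0000
seg 3 [134.4°–222.6°] uniform, h=29: θ=147.5° here. β=13.1, B=88.2. 29·13.1/88.2 = 4.3073 → s = 41.3073

41.3073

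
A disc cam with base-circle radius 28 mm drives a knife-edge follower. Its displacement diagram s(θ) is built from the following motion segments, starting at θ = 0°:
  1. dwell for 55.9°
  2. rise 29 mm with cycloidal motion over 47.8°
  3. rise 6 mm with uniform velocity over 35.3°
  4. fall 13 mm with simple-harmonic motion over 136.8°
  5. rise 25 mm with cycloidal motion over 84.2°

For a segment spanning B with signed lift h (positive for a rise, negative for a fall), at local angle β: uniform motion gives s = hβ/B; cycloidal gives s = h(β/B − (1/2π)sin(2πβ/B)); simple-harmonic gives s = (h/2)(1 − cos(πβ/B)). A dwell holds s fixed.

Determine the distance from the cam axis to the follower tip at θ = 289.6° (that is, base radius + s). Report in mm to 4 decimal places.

seg 1 [0°–55.9°] dwell: s stays 0.0000
seg 2 [55.9°–103.7°] cycloidal, h=29: full span → s += 29 → s = 29.0000
seg 3 [103.7°–139°] uniform, h=6: full span → s += 6 → s = 35.0000
seg 4 [139°–275.8°] simple-harmonic, h=-13: full span → s += -13 → s = 22.0000
seg 5 [275.8°–360°] cycloidal, h=25: θ=289.6° here. β=13.8, B=84.2. 25·(0.1639 − sin(2π·0.1639)/(2π)) = 0.6867 → s = 22.6867
radial distance = base radius + s = 28 + 22.6867 = 50.6867

50.6867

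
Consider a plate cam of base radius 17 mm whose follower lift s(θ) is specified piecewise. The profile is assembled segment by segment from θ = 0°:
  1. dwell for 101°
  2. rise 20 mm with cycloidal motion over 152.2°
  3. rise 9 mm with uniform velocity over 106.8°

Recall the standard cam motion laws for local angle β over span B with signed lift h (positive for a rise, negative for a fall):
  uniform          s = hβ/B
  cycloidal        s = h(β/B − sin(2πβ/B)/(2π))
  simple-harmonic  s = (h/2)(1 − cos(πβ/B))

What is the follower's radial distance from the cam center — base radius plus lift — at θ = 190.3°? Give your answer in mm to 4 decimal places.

seg 1 [0°–101°] dwell: s stays 0.0000
seg 2 [101°–253.2°] cycloidal, h=20: θ=190.3° here. β=89.3, B=152.2. 20·(0.5867 − sin(2π·0.5867)/(2π)) = 13.3845 → s = 13.3845
radial distance = base radius + s = 17 + 13.3845 = 30.3845

30.3845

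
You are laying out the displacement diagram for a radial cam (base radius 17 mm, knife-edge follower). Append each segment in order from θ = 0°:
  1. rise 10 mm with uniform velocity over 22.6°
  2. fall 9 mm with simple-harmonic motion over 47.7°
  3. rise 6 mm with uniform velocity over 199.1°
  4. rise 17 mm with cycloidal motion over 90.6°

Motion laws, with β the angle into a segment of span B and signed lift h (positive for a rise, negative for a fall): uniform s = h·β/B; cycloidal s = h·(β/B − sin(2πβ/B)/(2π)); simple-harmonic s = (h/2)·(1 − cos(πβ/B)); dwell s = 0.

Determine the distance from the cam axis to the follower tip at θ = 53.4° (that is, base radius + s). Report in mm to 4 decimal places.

seg 1 [0°–22.6°] uniform, h=10: full span → s += 10 → s = 10.0000
seg 2 [22.6°–70.3°] simple-harmonic, h=-9: θ=53.4° here. β=30.8, B=47.7. -9/2·(1 − cos(π·0.6457)) = -6.4886 → s = 3.5114
radial distance = base radius + s = 17 + 3.5114 = 20.5114

20.5114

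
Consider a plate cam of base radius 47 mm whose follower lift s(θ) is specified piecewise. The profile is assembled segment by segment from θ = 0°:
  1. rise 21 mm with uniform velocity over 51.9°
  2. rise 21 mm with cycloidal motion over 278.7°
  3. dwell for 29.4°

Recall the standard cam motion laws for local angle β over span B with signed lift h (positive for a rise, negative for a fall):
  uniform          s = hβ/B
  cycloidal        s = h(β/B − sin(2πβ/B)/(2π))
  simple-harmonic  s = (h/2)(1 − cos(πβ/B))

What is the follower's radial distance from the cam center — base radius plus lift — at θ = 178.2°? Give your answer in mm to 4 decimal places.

seg 1 [0°–51.9°] uniform, h=21: full span → s += 21 → s = 21.0000
seg 2 [51.9°–330.6°] cycloidal, h=21: θ=178.2° here. β=126.3, B=278.7. 21·(0.4532 − sin(2π·0.4532)/(2π)) = 8.5475 → s = 29.5475
radial distance = base radius + s = 47 + 29.5475 = 76.5475

76.5475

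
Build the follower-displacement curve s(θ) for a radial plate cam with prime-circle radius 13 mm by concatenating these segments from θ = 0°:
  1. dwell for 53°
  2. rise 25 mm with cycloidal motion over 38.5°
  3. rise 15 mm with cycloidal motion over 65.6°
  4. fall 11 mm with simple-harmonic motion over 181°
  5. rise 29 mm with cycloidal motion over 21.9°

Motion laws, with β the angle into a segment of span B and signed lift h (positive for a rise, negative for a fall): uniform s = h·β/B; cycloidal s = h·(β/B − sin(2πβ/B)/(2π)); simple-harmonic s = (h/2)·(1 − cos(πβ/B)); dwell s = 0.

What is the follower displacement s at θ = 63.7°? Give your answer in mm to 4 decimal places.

seg 1 [0°–53°] dwell: s stays 0.0000
seg 2 [53°–91.5°] cycloidal, h=25: θ=63.7° here. β=10.7, B=38.5. 25·(0.2779 − sin(2π·0.2779)/(2π)) = 3.0303 → s = 3.0303

3.0303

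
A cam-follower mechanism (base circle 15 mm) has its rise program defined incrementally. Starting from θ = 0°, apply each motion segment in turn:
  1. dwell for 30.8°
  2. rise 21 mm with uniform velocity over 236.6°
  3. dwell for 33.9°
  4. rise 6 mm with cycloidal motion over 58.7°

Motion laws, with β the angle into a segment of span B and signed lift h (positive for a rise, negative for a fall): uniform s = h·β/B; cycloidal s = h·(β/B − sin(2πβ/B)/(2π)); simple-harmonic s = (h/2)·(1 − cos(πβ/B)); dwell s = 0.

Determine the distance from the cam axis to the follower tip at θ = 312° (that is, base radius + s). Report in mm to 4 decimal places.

seg 1 [0°–30.8°] dwell: s stays 0.0000
seg 2 [30.8°–267.4°] uniform, h=21: full span → s += 21 → s = 21.0000
seg 3 [267.4°–301.3°] dwell: s stays 21.0000
seg 4 [301.3°–360°] cycloidal, h=6: θ=312° here. β=10.7, B=58.7. 6·(0.1823 − sin(2π·0.1823)/(2π)) = 0.2239 → s = 21.2239
radial distance = base radius + s = 15 + 21.2239 = 36.2239

36.2239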